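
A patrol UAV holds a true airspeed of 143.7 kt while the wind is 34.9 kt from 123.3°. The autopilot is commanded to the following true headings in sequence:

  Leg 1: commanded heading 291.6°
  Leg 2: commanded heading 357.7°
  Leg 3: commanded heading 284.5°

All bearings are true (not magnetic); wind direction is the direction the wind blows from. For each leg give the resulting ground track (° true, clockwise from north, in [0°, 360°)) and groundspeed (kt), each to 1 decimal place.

Leg 1: track=293.9°, groundspeed=178.0 kt
Leg 2: track=347.9°, groundspeed=166.5 kt
Leg 3: track=288.1°, groundspeed=177.1 kt

Leg 1: heading 291.6°; drift +2.3° → track 293.9°, groundspeed 178.0 kt
Leg 2: heading 357.7°; drift -9.8° → track 347.9°, groundspeed 166.5 kt
Leg 3: heading 284.5°; drift +3.6° → track 288.1°, groundspeed 177.1 kt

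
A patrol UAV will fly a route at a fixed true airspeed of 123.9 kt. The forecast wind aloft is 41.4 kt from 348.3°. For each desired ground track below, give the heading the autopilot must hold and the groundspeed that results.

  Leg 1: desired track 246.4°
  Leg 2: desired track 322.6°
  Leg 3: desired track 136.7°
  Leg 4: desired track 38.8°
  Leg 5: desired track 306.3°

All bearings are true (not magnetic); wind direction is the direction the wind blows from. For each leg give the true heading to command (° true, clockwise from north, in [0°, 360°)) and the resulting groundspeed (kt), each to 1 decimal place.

Leg 1: heading=265.5°, groundspeed=125.6 kt
Leg 2: heading=330.9°, groundspeed=85.3 kt
Leg 3: heading=126.6°, groundspeed=157.2 kt
Leg 4: heading=23.9°, groundspeed=93.4 kt
Leg 5: heading=319.2°, groundspeed=90.0 kt

Leg 1: desired track 246.4°; wind correction +19.1° → command heading 265.5°, groundspeed 125.6 kt
Leg 2: desired track 322.6°; wind correction +8.3° → command heading 330.9°, groundspeed 85.3 kt
Leg 3: desired track 136.7°; wind correction -10.1° → command heading 126.6°, groundspeed 157.2 kt
Leg 4: desired track 38.8°; wind correction -14.9° → command heading 23.9°, groundspeed 93.4 kt
Leg 5: desired track 306.3°; wind correction +12.9° → command heading 319.2°, groundspeed 90.0 kt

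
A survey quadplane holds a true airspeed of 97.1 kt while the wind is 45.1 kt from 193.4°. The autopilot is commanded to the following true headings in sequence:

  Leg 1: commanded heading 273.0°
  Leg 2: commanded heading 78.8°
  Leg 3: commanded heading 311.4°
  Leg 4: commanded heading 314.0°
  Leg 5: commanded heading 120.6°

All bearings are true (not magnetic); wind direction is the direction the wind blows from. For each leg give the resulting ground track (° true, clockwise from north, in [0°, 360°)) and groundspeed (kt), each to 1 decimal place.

Leg 1: track=299.5°, groundspeed=99.4 kt
Leg 2: track=59.3°, groundspeed=122.9 kt
Leg 3: track=330.0°, groundspeed=124.8 kt
Leg 4: track=331.9°, groundspeed=126.2 kt
Leg 5: track=93.4°, groundspeed=94.2 kt

Leg 1: heading 273.0°; drift +26.5° → track 299.5°, groundspeed 99.4 kt
Leg 2: heading 78.8°; drift -19.5° → track 59.3°, groundspeed 122.9 kt
Leg 3: heading 311.4°; drift +18.6° → track 330.0°, groundspeed 124.8 kt
Leg 4: heading 314.0°; drift +17.9° → track 331.9°, groundspeed 126.2 kt
Leg 5: heading 120.6°; drift -27.2° → track 93.4°, groundspeed 94.2 kt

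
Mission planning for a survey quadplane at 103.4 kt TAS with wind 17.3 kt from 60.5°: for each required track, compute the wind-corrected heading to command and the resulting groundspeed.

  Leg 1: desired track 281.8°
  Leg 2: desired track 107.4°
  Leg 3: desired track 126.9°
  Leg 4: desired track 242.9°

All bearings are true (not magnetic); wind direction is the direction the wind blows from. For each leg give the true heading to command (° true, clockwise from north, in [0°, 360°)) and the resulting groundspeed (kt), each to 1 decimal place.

Leg 1: heading=288.1°, groundspeed=115.8 kt
Leg 2: heading=100.4°, groundspeed=90.8 kt
Leg 3: heading=118.1°, groundspeed=95.3 kt
Leg 4: heading=243.3°, groundspeed=120.7 kt

Leg 1: desired track 281.8°; wind correction +6.3° → command heading 288.1°, groundspeed 115.8 kt
Leg 2: desired track 107.4°; wind correction -7.0° → command heading 100.4°, groundspeed 90.8 kt
Leg 3: desired track 126.9°; wind correction -8.8° → command heading 118.1°, groundspeed 95.3 kt
Leg 4: desired track 242.9°; wind correction +0.4° → command heading 243.3°, groundspeed 120.7 kt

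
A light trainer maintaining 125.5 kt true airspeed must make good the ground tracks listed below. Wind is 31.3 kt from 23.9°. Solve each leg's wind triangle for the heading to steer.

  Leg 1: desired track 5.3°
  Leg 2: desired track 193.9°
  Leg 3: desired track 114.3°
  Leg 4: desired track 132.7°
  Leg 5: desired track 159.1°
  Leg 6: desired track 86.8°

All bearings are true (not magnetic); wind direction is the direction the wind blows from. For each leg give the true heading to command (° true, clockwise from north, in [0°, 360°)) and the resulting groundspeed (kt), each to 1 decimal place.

Leg 1: desired track 5.3°; wind correction +4.6° → command heading 9.9°, groundspeed 95.4 kt
Leg 2: desired track 193.9°; wind correction -2.5° → command heading 191.4°, groundspeed 156.2 kt
Leg 3: desired track 114.3°; wind correction -14.4° → command heading 99.9°, groundspeed 121.8 kt
Leg 4: desired track 132.7°; wind correction -13.7° → command heading 119.0°, groundspeed 132.0 kt
Leg 5: desired track 159.1°; wind correction -10.1° → command heading 149.0°, groundspeed 145.8 kt
Leg 6: desired track 86.8°; wind correction -12.8° → command heading 74.0°, groundspeed 108.1 kt

Leg 1: heading=9.9°, groundspeed=95.4 kt
Leg 2: heading=191.4°, groundspeed=156.2 kt
Leg 3: heading=99.9°, groundspeed=121.8 kt
Leg 4: heading=119.0°, groundspeed=132.0 kt
Leg 5: heading=149.0°, groundspeed=145.8 kt
Leg 6: heading=74.0°, groundspeed=108.1 kt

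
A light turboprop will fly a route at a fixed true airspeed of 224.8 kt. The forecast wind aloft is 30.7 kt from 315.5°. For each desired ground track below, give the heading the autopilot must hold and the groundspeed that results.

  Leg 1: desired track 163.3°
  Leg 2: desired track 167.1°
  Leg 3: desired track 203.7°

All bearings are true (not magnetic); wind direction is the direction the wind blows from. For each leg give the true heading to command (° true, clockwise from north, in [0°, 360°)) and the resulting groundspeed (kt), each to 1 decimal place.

Leg 1: heading=167.0°, groundspeed=251.5 kt
Leg 2: heading=171.2°, groundspeed=250.4 kt
Leg 3: heading=211.0°, groundspeed=234.4 kt

Leg 1: desired track 163.3°; wind correction +3.7° → command heading 167.0°, groundspeed 251.5 kt
Leg 2: desired track 167.1°; wind correction +4.1° → command heading 171.2°, groundspeed 250.4 kt
Leg 3: desired track 203.7°; wind correction +7.3° → command heading 211.0°, groundspeed 234.4 kt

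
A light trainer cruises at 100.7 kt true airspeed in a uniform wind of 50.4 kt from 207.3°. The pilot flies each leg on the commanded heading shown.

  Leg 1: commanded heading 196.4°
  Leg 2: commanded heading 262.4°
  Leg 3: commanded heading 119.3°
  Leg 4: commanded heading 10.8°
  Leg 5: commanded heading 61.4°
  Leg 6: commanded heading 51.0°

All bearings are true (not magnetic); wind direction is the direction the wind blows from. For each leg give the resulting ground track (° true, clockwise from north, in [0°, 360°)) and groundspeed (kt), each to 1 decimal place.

Leg 1: heading 196.4°; drift -10.5° → track 185.9°, groundspeed 52.1 kt
Leg 2: heading 262.4°; drift +29.9° → track 292.3°, groundspeed 82.9 kt
Leg 3: heading 119.3°; drift -27.0° → track 92.3°, groundspeed 111.0 kt
Leg 4: heading 10.8°; drift +5.5° → track 16.3°, groundspeed 149.7 kt
Leg 5: heading 61.4°; drift -11.2° → track 50.2°, groundspeed 145.2 kt
Leg 6: heading 51.0°; drift -7.9° → track 43.1°, groundspeed 148.2 kt

Leg 1: track=185.9°, groundspeed=52.1 kt
Leg 2: track=292.3°, groundspeed=82.9 kt
Leg 3: track=92.3°, groundspeed=111.0 kt
Leg 4: track=16.3°, groundspeed=149.7 kt
Leg 5: track=50.2°, groundspeed=145.2 kt
Leg 6: track=43.1°, groundspeed=148.2 kt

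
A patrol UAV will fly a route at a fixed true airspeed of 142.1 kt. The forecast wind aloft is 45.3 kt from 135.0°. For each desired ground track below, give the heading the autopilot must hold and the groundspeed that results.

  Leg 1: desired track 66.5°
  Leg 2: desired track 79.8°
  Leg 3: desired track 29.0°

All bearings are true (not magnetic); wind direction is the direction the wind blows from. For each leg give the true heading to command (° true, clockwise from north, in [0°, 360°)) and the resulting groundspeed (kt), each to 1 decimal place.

Leg 1: desired track 66.5°; wind correction +17.3° → command heading 83.8°, groundspeed 119.1 kt
Leg 2: desired track 79.8°; wind correction +15.2° → command heading 95.0°, groundspeed 111.3 kt
Leg 3: desired track 29.0°; wind correction +17.8° → command heading 46.8°, groundspeed 147.7 kt

Leg 1: heading=83.8°, groundspeed=119.1 kt
Leg 2: heading=95.0°, groundspeed=111.3 kt
Leg 3: heading=46.8°, groundspeed=147.7 kt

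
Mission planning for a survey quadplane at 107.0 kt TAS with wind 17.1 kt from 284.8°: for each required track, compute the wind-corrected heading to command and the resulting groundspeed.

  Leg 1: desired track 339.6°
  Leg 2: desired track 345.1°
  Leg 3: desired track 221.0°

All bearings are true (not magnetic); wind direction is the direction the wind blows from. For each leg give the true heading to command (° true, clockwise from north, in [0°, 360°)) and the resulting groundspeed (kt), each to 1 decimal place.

Leg 1: heading=332.1°, groundspeed=96.2 kt
Leg 2: heading=337.1°, groundspeed=97.5 kt
Leg 3: heading=229.2°, groundspeed=98.3 kt

Leg 1: desired track 339.6°; wind correction -7.5° → command heading 332.1°, groundspeed 96.2 kt
Leg 2: desired track 345.1°; wind correction -8.0° → command heading 337.1°, groundspeed 97.5 kt
Leg 3: desired track 221.0°; wind correction +8.2° → command heading 229.2°, groundspeed 98.3 kt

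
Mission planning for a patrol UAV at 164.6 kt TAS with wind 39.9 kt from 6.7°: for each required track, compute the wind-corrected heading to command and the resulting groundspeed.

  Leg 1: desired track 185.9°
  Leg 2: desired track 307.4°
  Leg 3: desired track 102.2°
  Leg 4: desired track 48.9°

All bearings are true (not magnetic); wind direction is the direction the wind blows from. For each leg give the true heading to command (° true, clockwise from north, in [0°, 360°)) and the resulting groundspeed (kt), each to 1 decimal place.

Leg 1: heading=185.7°, groundspeed=204.5 kt
Leg 2: heading=319.4°, groundspeed=140.6 kt
Leg 3: heading=88.2°, groundspeed=163.6 kt
Leg 4: heading=39.5°, groundspeed=132.8 kt

Leg 1: desired track 185.9°; wind correction -0.2° → command heading 185.7°, groundspeed 204.5 kt
Leg 2: desired track 307.4°; wind correction +12.0° → command heading 319.4°, groundspeed 140.6 kt
Leg 3: desired track 102.2°; wind correction -14.0° → command heading 88.2°, groundspeed 163.6 kt
Leg 4: desired track 48.9°; wind correction -9.4° → command heading 39.5°, groundspeed 132.8 kt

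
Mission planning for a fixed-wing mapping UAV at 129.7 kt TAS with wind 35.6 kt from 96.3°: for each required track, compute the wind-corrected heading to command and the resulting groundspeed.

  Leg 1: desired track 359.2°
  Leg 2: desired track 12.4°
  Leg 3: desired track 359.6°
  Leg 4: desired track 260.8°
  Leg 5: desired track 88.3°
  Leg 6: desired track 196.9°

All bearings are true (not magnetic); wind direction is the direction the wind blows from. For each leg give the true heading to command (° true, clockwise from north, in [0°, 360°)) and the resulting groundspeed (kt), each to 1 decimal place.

Leg 1: heading=15.0°, groundspeed=129.2 kt
Leg 2: heading=28.2°, groundspeed=121.0 kt
Leg 3: heading=15.4°, groundspeed=128.9 kt
Leg 4: heading=256.6°, groundspeed=163.7 kt
Leg 5: heading=90.5°, groundspeed=94.4 kt
Leg 6: heading=181.2°, groundspeed=131.4 kt

Leg 1: desired track 359.2°; wind correction +15.8° → command heading 15.0°, groundspeed 129.2 kt
Leg 2: desired track 12.4°; wind correction +15.8° → command heading 28.2°, groundspeed 121.0 kt
Leg 3: desired track 359.6°; wind correction +15.8° → command heading 15.4°, groundspeed 128.9 kt
Leg 4: desired track 260.8°; wind correction -4.2° → command heading 256.6°, groundspeed 163.7 kt
Leg 5: desired track 88.3°; wind correction +2.2° → command heading 90.5°, groundspeed 94.4 kt
Leg 6: desired track 196.9°; wind correction -15.7° → command heading 181.2°, groundspeed 131.4 kt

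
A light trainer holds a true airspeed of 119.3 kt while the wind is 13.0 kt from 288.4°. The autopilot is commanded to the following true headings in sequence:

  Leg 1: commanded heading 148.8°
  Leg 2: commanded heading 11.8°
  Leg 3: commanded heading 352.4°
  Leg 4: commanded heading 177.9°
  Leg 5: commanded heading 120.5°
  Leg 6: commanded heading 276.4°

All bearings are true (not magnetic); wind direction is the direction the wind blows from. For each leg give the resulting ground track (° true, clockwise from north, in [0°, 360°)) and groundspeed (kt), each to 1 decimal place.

Leg 1: track=145.1°, groundspeed=129.5 kt
Leg 2: track=18.1°, groundspeed=118.5 kt
Leg 3: track=358.3°, groundspeed=114.2 kt
Leg 4: track=172.3°, groundspeed=124.4 kt
Leg 5: track=119.3°, groundspeed=132.0 kt
Leg 6: track=274.9°, groundspeed=106.6 kt

Leg 1: heading 148.8°; drift -3.7° → track 145.1°, groundspeed 129.5 kt
Leg 2: heading 11.8°; drift +6.3° → track 18.1°, groundspeed 118.5 kt
Leg 3: heading 352.4°; drift +5.9° → track 358.3°, groundspeed 114.2 kt
Leg 4: heading 177.9°; drift -5.6° → track 172.3°, groundspeed 124.4 kt
Leg 5: heading 120.5°; drift -1.2° → track 119.3°, groundspeed 132.0 kt
Leg 6: heading 276.4°; drift -1.5° → track 274.9°, groundspeed 106.6 kt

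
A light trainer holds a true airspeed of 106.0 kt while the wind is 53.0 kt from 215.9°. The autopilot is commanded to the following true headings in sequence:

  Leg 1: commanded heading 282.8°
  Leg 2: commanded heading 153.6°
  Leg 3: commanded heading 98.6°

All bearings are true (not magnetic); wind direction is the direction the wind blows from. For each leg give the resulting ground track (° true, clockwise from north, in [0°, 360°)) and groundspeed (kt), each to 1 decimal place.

Leg 1: track=312.6°, groundspeed=98.2 kt
Leg 2: track=123.6°, groundspeed=93.9 kt
Leg 3: track=78.7°, groundspeed=138.6 kt

Leg 1: heading 282.8°; drift +29.8° → track 312.6°, groundspeed 98.2 kt
Leg 2: heading 153.6°; drift -30.0° → track 123.6°, groundspeed 93.9 kt
Leg 3: heading 98.6°; drift -19.9° → track 78.7°, groundspeed 138.6 kt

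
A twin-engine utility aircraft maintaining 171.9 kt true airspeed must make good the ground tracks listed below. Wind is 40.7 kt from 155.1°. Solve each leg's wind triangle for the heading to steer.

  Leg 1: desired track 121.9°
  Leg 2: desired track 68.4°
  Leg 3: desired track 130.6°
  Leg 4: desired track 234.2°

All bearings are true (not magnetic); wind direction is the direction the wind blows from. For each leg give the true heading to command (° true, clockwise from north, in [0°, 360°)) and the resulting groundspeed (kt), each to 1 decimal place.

Leg 1: heading=129.3°, groundspeed=136.4 kt
Leg 2: heading=82.1°, groundspeed=164.7 kt
Leg 3: heading=136.2°, groundspeed=134.0 kt
Leg 4: heading=220.8°, groundspeed=159.5 kt

Leg 1: desired track 121.9°; wind correction +7.4° → command heading 129.3°, groundspeed 136.4 kt
Leg 2: desired track 68.4°; wind correction +13.7° → command heading 82.1°, groundspeed 164.7 kt
Leg 3: desired track 130.6°; wind correction +5.6° → command heading 136.2°, groundspeed 134.0 kt
Leg 4: desired track 234.2°; wind correction -13.4° → command heading 220.8°, groundspeed 159.5 kt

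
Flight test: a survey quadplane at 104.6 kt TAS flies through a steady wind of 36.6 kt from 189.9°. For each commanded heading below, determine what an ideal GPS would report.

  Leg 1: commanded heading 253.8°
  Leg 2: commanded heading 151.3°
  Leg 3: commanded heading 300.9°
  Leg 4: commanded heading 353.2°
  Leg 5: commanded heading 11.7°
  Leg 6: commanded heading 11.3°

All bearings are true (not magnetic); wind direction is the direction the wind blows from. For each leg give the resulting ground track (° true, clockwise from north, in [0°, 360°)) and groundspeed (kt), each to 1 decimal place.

Leg 1: track=274.2°, groundspeed=94.4 kt
Leg 2: track=134.6°, groundspeed=79.4 kt
Leg 3: track=317.1°, groundspeed=122.6 kt
Leg 4: track=357.5°, groundspeed=140.1 kt
Leg 5: track=11.2°, groundspeed=141.2 kt
Leg 6: track=10.9°, groundspeed=141.2 kt

Leg 1: heading 253.8°; drift +20.4° → track 274.2°, groundspeed 94.4 kt
Leg 2: heading 151.3°; drift -16.7° → track 134.6°, groundspeed 79.4 kt
Leg 3: heading 300.9°; drift +16.2° → track 317.1°, groundspeed 122.6 kt
Leg 4: heading 353.2°; drift +4.3° → track 357.5°, groundspeed 140.1 kt
Leg 5: heading 11.7°; drift -0.5° → track 11.2°, groundspeed 141.2 kt
Leg 6: heading 11.3°; drift -0.4° → track 10.9°, groundspeed 141.2 kt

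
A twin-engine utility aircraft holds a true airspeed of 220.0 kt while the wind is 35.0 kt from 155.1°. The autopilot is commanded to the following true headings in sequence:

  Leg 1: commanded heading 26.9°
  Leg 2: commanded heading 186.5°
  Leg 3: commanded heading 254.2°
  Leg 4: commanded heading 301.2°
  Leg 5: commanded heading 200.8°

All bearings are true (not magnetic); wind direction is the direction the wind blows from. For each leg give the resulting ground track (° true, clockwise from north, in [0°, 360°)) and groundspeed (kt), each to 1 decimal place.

Leg 1: track=20.4°, groundspeed=243.2 kt
Leg 2: track=192.0°, groundspeed=191.0 kt
Leg 3: track=262.9°, groundspeed=228.2 kt
Leg 4: track=305.7°, groundspeed=249.8 kt
Leg 5: track=208.1°, groundspeed=197.2 kt

Leg 1: heading 26.9°; drift -6.5° → track 20.4°, groundspeed 243.2 kt
Leg 2: heading 186.5°; drift +5.5° → track 192.0°, groundspeed 191.0 kt
Leg 3: heading 254.2°; drift +8.7° → track 262.9°, groundspeed 228.2 kt
Leg 4: heading 301.2°; drift +4.5° → track 305.7°, groundspeed 249.8 kt
Leg 5: heading 200.8°; drift +7.3° → track 208.1°, groundspeed 197.2 kt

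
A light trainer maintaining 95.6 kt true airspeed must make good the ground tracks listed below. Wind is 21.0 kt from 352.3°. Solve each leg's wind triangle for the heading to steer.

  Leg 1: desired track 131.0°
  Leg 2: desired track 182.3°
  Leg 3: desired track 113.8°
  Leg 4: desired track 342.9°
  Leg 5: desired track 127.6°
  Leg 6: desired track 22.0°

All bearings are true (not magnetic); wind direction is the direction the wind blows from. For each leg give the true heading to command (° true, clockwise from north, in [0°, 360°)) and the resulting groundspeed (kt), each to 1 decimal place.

Leg 1: desired track 131.0°; wind correction -8.3° → command heading 122.7°, groundspeed 110.4 kt
Leg 2: desired track 182.3°; wind correction +2.2° → command heading 184.5°, groundspeed 116.2 kt
Leg 3: desired track 113.8°; wind correction -10.8° → command heading 103.0°, groundspeed 104.9 kt
Leg 4: desired track 342.9°; wind correction +2.1° → command heading 345.0°, groundspeed 74.8 kt
Leg 5: desired track 127.6°; wind correction -8.9° → command heading 118.7°, groundspeed 109.4 kt
Leg 6: desired track 22.0°; wind correction -6.2° → command heading 15.8°, groundspeed 76.8 kt

Leg 1: heading=122.7°, groundspeed=110.4 kt
Leg 2: heading=184.5°, groundspeed=116.2 kt
Leg 3: heading=103.0°, groundspeed=104.9 kt
Leg 4: heading=345.0°, groundspeed=74.8 kt
Leg 5: heading=118.7°, groundspeed=109.4 kt
Leg 6: heading=15.8°, groundspeed=76.8 kt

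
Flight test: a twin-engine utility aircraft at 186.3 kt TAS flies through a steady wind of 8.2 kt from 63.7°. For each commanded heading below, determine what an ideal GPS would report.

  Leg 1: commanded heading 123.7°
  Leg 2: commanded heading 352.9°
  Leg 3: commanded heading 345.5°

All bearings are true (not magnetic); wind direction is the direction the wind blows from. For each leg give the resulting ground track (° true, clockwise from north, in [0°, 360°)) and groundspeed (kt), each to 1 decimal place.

Leg 1: heading 123.7°; drift +2.2° → track 125.9°, groundspeed 182.3 kt
Leg 2: heading 352.9°; drift -2.4° → track 350.5°, groundspeed 183.8 kt
Leg 3: heading 345.5°; drift -2.5° → track 343.0°, groundspeed 184.8 kt

Leg 1: track=125.9°, groundspeed=182.3 kt
Leg 2: track=350.5°, groundspeed=183.8 kt
Leg 3: track=343.0°, groundspeed=184.8 kt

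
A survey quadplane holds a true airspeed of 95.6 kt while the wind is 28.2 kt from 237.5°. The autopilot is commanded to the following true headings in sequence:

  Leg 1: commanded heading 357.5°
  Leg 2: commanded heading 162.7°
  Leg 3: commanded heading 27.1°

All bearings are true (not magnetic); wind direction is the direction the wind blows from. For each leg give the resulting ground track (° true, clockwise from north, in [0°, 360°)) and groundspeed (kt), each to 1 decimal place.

Leg 1: heading 357.5°; drift +12.6° → track 10.1°, groundspeed 112.4 kt
Leg 2: heading 162.7°; drift -17.1° → track 145.6°, groundspeed 92.3 kt
Leg 3: heading 27.1°; drift +6.8° → track 33.9°, groundspeed 120.8 kt

Leg 1: track=10.1°, groundspeed=112.4 kt
Leg 2: track=145.6°, groundspeed=92.3 kt
Leg 3: track=33.9°, groundspeed=120.8 kt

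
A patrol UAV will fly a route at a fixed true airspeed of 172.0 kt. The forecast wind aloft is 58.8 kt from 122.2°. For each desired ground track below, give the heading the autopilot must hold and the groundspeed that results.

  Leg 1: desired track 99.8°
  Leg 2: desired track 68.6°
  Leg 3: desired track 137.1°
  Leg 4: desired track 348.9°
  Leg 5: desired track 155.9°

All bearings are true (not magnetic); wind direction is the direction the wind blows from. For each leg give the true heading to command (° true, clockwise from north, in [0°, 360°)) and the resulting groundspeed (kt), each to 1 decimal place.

Leg 1: desired track 99.8°; wind correction +7.5° → command heading 107.3°, groundspeed 116.2 kt
Leg 2: desired track 68.6°; wind correction +16.0° → command heading 84.6°, groundspeed 130.5 kt
Leg 3: desired track 137.1°; wind correction -5.0° → command heading 132.1°, groundspeed 114.5 kt
Leg 4: desired track 348.9°; wind correction +14.4° → command heading 3.3°, groundspeed 206.9 kt
Leg 5: desired track 155.9°; wind correction -10.9° → command heading 145.0°, groundspeed 120.0 kt

Leg 1: heading=107.3°, groundspeed=116.2 kt
Leg 2: heading=84.6°, groundspeed=130.5 kt
Leg 3: heading=132.1°, groundspeed=114.5 kt
Leg 4: heading=3.3°, groundspeed=206.9 kt
Leg 5: heading=145.0°, groundspeed=120.0 kt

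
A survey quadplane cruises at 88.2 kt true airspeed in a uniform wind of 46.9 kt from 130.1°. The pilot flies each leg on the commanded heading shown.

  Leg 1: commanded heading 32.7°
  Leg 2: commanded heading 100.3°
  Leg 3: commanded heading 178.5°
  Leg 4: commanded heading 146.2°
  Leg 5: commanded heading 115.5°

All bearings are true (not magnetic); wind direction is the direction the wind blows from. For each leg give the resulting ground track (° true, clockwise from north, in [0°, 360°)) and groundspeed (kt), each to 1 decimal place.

Leg 1: track=6.4°, groundspeed=105.1 kt
Leg 2: track=74.2°, groundspeed=52.9 kt
Leg 3: track=210.1°, groundspeed=67.0 kt
Leg 4: track=163.0°, groundspeed=45.1 kt
Leg 5: track=100.1°, groundspeed=44.4 kt

Leg 1: heading 32.7°; drift -26.3° → track 6.4°, groundspeed 105.1 kt
Leg 2: heading 100.3°; drift -26.1° → track 74.2°, groundspeed 52.9 kt
Leg 3: heading 178.5°; drift +31.6° → track 210.1°, groundspeed 67.0 kt
Leg 4: heading 146.2°; drift +16.8° → track 163.0°, groundspeed 45.1 kt
Leg 5: heading 115.5°; drift -15.4° → track 100.1°, groundspeed 44.4 kt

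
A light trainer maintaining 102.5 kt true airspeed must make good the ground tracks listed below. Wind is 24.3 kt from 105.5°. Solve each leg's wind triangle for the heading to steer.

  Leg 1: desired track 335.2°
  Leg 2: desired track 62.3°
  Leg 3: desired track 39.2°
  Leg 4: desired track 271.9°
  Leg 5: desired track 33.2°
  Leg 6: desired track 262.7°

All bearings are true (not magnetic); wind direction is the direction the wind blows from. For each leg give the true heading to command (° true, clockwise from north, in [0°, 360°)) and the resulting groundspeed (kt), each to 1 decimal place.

Leg 1: heading=345.6°, groundspeed=116.5 kt
Leg 2: heading=71.6°, groundspeed=83.4 kt
Leg 3: heading=51.7°, groundspeed=90.3 kt
Leg 4: heading=268.7°, groundspeed=126.0 kt
Leg 5: heading=46.3°, groundspeed=92.5 kt
Leg 6: heading=257.4°, groundspeed=124.5 kt

Leg 1: desired track 335.2°; wind correction +10.4° → command heading 345.6°, groundspeed 116.5 kt
Leg 2: desired track 62.3°; wind correction +9.3° → command heading 71.6°, groundspeed 83.4 kt
Leg 3: desired track 39.2°; wind correction +12.5° → command heading 51.7°, groundspeed 90.3 kt
Leg 4: desired track 271.9°; wind correction -3.2° → command heading 268.7°, groundspeed 126.0 kt
Leg 5: desired track 33.2°; wind correction +13.1° → command heading 46.3°, groundspeed 92.5 kt
Leg 6: desired track 262.7°; wind correction -5.3° → command heading 257.4°, groundspeed 124.5 kt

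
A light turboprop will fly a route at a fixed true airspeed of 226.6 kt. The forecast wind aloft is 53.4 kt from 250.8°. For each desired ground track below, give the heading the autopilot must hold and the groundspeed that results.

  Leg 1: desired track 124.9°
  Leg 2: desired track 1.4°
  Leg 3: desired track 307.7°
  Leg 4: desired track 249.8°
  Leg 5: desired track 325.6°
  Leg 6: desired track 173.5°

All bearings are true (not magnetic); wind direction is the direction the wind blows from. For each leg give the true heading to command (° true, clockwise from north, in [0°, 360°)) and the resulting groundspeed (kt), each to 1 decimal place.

Leg 1: heading=135.9°, groundspeed=253.7 kt
Leg 2: heading=348.7°, groundspeed=239.8 kt
Leg 3: heading=296.3°, groundspeed=193.0 kt
Leg 4: heading=250.0°, groundspeed=173.2 kt
Leg 5: heading=312.5°, groundspeed=206.7 kt
Leg 6: heading=186.8°, groundspeed=208.8 kt

Leg 1: desired track 124.9°; wind correction +11.0° → command heading 135.9°, groundspeed 253.7 kt
Leg 2: desired track 1.4°; wind correction -12.7° → command heading 348.7°, groundspeed 239.8 kt
Leg 3: desired track 307.7°; wind correction -11.4° → command heading 296.3°, groundspeed 193.0 kt
Leg 4: desired track 249.8°; wind correction +0.2° → command heading 250.0°, groundspeed 173.2 kt
Leg 5: desired track 325.6°; wind correction -13.1° → command heading 312.5°, groundspeed 206.7 kt
Leg 6: desired track 173.5°; wind correction +13.3° → command heading 186.8°, groundspeed 208.8 kt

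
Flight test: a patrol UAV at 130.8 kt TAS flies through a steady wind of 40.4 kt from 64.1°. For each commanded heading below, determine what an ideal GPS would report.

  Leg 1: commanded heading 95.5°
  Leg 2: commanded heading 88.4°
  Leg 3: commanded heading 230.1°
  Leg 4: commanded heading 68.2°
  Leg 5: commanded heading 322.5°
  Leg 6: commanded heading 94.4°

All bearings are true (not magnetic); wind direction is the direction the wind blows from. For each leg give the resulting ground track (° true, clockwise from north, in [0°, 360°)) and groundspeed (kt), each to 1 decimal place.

Leg 1: heading 95.5°; drift +12.3° → track 107.8°, groundspeed 98.6 kt
Leg 2: heading 88.4°; drift +10.0° → track 98.4°, groundspeed 95.4 kt
Leg 3: heading 230.1°; drift +3.3° → track 233.4°, groundspeed 170.3 kt
Leg 4: heading 68.2°; drift +1.8° → track 70.0°, groundspeed 90.5 kt
Leg 5: heading 322.5°; drift -15.9° → track 306.6°, groundspeed 144.5 kt
Leg 6: heading 94.4°; drift +12.0° → track 106.4°, groundspeed 98.1 kt

Leg 1: track=107.8°, groundspeed=98.6 kt
Leg 2: track=98.4°, groundspeed=95.4 kt
Leg 3: track=233.4°, groundspeed=170.3 kt
Leg 4: track=70.0°, groundspeed=90.5 kt
Leg 5: track=306.6°, groundspeed=144.5 kt
Leg 6: track=106.4°, groundspeed=98.1 kt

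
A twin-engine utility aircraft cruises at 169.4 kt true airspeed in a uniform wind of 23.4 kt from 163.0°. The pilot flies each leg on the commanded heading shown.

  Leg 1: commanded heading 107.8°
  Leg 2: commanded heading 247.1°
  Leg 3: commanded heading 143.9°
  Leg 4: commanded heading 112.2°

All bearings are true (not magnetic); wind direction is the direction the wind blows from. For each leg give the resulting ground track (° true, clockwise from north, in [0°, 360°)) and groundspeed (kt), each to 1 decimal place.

Leg 1: heading 107.8°; drift -7.0° → track 100.8°, groundspeed 157.2 kt
Leg 2: heading 247.1°; drift +7.9° → track 255.0°, groundspeed 168.6 kt
Leg 3: heading 143.9°; drift -3.0° → track 140.9°, groundspeed 147.5 kt
Leg 4: heading 112.2°; drift -6.7° → track 105.5°, groundspeed 155.7 kt

Leg 1: track=100.8°, groundspeed=157.2 kt
Leg 2: track=255.0°, groundspeed=168.6 kt
Leg 3: track=140.9°, groundspeed=147.5 kt
Leg 4: track=105.5°, groundspeed=155.7 kt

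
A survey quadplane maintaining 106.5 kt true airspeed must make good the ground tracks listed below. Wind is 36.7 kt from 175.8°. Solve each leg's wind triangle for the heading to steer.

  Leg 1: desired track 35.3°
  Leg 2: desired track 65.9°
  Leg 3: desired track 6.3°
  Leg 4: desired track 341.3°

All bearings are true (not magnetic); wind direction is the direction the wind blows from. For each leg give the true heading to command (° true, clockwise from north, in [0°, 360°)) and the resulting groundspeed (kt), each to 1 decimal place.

Leg 1: desired track 35.3°; wind correction +12.7° → command heading 48.0°, groundspeed 132.2 kt
Leg 2: desired track 65.9°; wind correction +18.9° → command heading 84.8°, groundspeed 113.2 kt
Leg 3: desired track 6.3°; wind correction +3.6° → command heading 9.9°, groundspeed 142.4 kt
Leg 4: desired track 341.3°; wind correction -4.9° → command heading 336.4°, groundspeed 141.6 kt

Leg 1: heading=48.0°, groundspeed=132.2 kt
Leg 2: heading=84.8°, groundspeed=113.2 kt
Leg 3: heading=9.9°, groundspeed=142.4 kt
Leg 4: heading=336.4°, groundspeed=141.6 kt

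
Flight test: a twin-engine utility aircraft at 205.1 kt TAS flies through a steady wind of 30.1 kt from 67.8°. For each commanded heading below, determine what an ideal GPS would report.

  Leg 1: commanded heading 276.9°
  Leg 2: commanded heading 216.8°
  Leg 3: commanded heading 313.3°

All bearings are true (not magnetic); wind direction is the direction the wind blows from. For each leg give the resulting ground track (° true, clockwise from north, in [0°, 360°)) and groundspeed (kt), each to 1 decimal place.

Leg 1: heading 276.9°; drift -3.6° → track 273.3°, groundspeed 231.9 kt
Leg 2: heading 216.8°; drift +3.8° → track 220.6°, groundspeed 231.4 kt
Leg 3: heading 313.3°; drift -7.2° → track 306.1°, groundspeed 219.3 kt

Leg 1: track=273.3°, groundspeed=231.9 kt
Leg 2: track=220.6°, groundspeed=231.4 kt
Leg 3: track=306.1°, groundspeed=219.3 kt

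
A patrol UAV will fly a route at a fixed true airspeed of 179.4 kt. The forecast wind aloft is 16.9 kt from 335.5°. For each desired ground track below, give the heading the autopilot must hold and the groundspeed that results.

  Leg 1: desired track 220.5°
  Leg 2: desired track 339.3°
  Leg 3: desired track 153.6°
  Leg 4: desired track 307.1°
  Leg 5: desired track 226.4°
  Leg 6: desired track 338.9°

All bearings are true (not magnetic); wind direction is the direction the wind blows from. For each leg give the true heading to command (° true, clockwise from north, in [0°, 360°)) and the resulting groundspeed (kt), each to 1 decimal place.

Leg 1: heading=225.4°, groundspeed=185.9 kt
Leg 2: heading=338.9°, groundspeed=162.5 kt
Leg 3: heading=153.4°, groundspeed=196.3 kt
Leg 4: heading=309.7°, groundspeed=164.4 kt
Leg 5: heading=231.5°, groundspeed=184.2 kt
Leg 6: heading=338.6°, groundspeed=162.5 kt

Leg 1: desired track 220.5°; wind correction +4.9° → command heading 225.4°, groundspeed 185.9 kt
Leg 2: desired track 339.3°; wind correction -0.4° → command heading 338.9°, groundspeed 162.5 kt
Leg 3: desired track 153.6°; wind correction -0.2° → command heading 153.4°, groundspeed 196.3 kt
Leg 4: desired track 307.1°; wind correction +2.6° → command heading 309.7°, groundspeed 164.4 kt
Leg 5: desired track 226.4°; wind correction +5.1° → command heading 231.5°, groundspeed 184.2 kt
Leg 6: desired track 338.9°; wind correction -0.3° → command heading 338.6°, groundspeed 162.5 kt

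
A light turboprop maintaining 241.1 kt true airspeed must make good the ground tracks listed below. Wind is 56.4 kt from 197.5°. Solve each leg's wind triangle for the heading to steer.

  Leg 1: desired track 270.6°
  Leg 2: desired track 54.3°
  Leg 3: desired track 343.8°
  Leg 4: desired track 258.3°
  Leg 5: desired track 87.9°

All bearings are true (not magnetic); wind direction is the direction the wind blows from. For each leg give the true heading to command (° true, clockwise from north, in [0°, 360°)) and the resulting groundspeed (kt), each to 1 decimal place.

Leg 1: desired track 270.6°; wind correction -12.9° → command heading 257.7°, groundspeed 218.6 kt
Leg 2: desired track 54.3°; wind correction +8.1° → command heading 62.4°, groundspeed 283.9 kt
Leg 3: desired track 343.8°; wind correction -7.5° → command heading 336.3°, groundspeed 286.0 kt
Leg 4: desired track 258.3°; wind correction -11.8° → command heading 246.5°, groundspeed 208.5 kt
Leg 5: desired track 87.9°; wind correction +12.7° → command heading 100.6°, groundspeed 254.1 kt

Leg 1: heading=257.7°, groundspeed=218.6 kt
Leg 2: heading=62.4°, groundspeed=283.9 kt
Leg 3: heading=336.3°, groundspeed=286.0 kt
Leg 4: heading=246.5°, groundspeed=208.5 kt
Leg 5: heading=100.6°, groundspeed=254.1 kt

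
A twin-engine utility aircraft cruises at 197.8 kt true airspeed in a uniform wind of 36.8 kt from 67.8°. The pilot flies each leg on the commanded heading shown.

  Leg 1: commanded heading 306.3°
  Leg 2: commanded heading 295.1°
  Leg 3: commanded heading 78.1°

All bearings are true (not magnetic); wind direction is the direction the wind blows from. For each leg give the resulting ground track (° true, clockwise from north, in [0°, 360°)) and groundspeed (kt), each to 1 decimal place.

Leg 1: heading 306.3°; drift -8.2° → track 298.1°, groundspeed 219.3 kt
Leg 2: heading 295.1°; drift -6.9° → track 288.2°, groundspeed 224.4 kt
Leg 3: heading 78.1°; drift +2.3° → track 80.4°, groundspeed 161.7 kt

Leg 1: track=298.1°, groundspeed=219.3 kt
Leg 2: track=288.2°, groundspeed=224.4 kt
Leg 3: track=80.4°, groundspeed=161.7 kt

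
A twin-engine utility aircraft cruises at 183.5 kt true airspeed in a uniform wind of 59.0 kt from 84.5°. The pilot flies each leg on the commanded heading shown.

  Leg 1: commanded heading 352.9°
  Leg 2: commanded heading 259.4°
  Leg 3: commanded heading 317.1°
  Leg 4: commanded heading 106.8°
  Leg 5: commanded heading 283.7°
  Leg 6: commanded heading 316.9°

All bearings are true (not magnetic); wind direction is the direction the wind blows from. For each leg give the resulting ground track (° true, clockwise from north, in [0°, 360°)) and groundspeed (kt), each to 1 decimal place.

Leg 1: heading 352.9°; drift -17.7° → track 335.2°, groundspeed 194.3 kt
Leg 2: heading 259.4°; drift +1.2° → track 260.6°, groundspeed 242.3 kt
Leg 3: heading 317.1°; drift -12.1° → track 305.0°, groundspeed 224.3 kt
Leg 4: heading 106.8°; drift +9.9° → track 116.7°, groundspeed 130.8 kt
Leg 5: heading 283.7°; drift -4.6° → track 279.1°, groundspeed 240.0 kt
Leg 6: heading 316.9°; drift -12.0° → track 304.9°, groundspeed 224.4 kt

Leg 1: track=335.2°, groundspeed=194.3 kt
Leg 2: track=260.6°, groundspeed=242.3 kt
Leg 3: track=305.0°, groundspeed=224.3 kt
Leg 4: track=116.7°, groundspeed=130.8 kt
Leg 5: track=279.1°, groundspeed=240.0 kt
Leg 6: track=304.9°, groundspeed=224.4 kt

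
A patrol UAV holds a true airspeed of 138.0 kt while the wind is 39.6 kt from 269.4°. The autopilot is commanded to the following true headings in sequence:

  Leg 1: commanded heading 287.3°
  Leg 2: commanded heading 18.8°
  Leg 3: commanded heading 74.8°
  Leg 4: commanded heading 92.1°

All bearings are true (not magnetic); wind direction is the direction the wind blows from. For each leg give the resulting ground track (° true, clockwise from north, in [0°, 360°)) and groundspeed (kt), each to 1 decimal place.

Leg 1: track=294.2°, groundspeed=101.1 kt
Leg 2: track=32.7°, groundspeed=155.7 kt
Leg 3: track=78.0°, groundspeed=176.6 kt
Leg 4: track=91.5°, groundspeed=177.6 kt

Leg 1: heading 287.3°; drift +6.9° → track 294.2°, groundspeed 101.1 kt
Leg 2: heading 18.8°; drift +13.9° → track 32.7°, groundspeed 155.7 kt
Leg 3: heading 74.8°; drift +3.2° → track 78.0°, groundspeed 176.6 kt
Leg 4: heading 92.1°; drift -0.6° → track 91.5°, groundspeed 177.6 kt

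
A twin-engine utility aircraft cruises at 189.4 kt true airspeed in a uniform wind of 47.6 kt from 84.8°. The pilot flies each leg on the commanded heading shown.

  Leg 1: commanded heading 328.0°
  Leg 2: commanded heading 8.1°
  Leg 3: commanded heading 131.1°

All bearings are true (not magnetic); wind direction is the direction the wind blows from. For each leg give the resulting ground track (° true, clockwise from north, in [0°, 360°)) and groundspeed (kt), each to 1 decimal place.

Leg 1: heading 328.0°; drift -11.4° → track 316.6°, groundspeed 215.1 kt
Leg 2: heading 8.1°; drift -14.6° → track 353.5°, groundspeed 184.4 kt
Leg 3: heading 131.1°; drift +12.4° → track 143.5°, groundspeed 160.3 kt

Leg 1: track=316.6°, groundspeed=215.1 kt
Leg 2: track=353.5°, groundspeed=184.4 kt
Leg 3: track=143.5°, groundspeed=160.3 kt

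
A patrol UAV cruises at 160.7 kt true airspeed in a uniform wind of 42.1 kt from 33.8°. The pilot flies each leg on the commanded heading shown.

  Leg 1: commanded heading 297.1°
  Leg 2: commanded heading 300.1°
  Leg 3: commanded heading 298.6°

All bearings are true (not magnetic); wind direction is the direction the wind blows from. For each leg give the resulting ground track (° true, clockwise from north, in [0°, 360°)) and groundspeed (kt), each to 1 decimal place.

Leg 1: heading 297.1°; drift -14.2° → track 282.9°, groundspeed 170.8 kt
Leg 2: heading 300.1°; drift -14.4° → track 285.7°, groundspeed 168.7 kt
Leg 3: heading 298.6°; drift -14.3° → track 284.3°, groundspeed 169.8 kt

Leg 1: track=282.9°, groundspeed=170.8 kt
Leg 2: track=285.7°, groundspeed=168.7 kt
Leg 3: track=284.3°, groundspeed=169.8 kt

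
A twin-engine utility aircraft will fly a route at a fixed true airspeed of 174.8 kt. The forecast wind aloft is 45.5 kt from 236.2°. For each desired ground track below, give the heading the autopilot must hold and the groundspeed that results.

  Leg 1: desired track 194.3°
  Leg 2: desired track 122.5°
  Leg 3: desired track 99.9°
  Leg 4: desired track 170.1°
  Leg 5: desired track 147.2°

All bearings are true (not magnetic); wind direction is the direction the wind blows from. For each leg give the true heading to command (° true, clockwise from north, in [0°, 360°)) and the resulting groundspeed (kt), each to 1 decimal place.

Leg 1: heading=204.3°, groundspeed=138.3 kt
Leg 2: heading=136.3°, groundspeed=188.1 kt
Leg 3: heading=110.3°, groundspeed=204.8 kt
Leg 4: heading=183.9°, groundspeed=151.3 kt
Leg 5: heading=162.3°, groundspeed=168.0 kt

Leg 1: desired track 194.3°; wind correction +10.0° → command heading 204.3°, groundspeed 138.3 kt
Leg 2: desired track 122.5°; wind correction +13.8° → command heading 136.3°, groundspeed 188.1 kt
Leg 3: desired track 99.9°; wind correction +10.4° → command heading 110.3°, groundspeed 204.8 kt
Leg 4: desired track 170.1°; wind correction +13.8° → command heading 183.9°, groundspeed 151.3 kt
Leg 5: desired track 147.2°; wind correction +15.1° → command heading 162.3°, groundspeed 168.0 kt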